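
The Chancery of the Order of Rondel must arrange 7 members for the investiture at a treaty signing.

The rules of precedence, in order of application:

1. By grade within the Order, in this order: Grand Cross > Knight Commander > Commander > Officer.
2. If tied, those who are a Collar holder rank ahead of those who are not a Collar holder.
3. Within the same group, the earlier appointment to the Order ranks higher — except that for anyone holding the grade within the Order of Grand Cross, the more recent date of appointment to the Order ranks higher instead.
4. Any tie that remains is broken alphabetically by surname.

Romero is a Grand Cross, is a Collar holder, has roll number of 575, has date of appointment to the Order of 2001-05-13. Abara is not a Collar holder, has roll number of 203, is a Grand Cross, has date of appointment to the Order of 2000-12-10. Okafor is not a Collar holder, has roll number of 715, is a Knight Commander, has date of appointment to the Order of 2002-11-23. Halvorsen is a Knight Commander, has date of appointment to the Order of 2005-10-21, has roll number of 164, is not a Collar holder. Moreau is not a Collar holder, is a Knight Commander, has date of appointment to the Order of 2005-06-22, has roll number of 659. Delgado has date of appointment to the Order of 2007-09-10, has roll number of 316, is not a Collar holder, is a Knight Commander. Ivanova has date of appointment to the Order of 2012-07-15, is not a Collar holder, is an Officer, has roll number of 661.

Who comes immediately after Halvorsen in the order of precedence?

Delgado

By grade within the Order: Romero and Abara (Grand Cross); then Okafor, Moreau, Halvorsen and Delgado (Knight Commander); then Ivanova (Officer).
Among Romero and Abara, a Collar holder before not a Collar holder: Romero (a Collar holder) before Abara (not a Collar holder).
Okafor, Moreau, Halvorsen and Delgado are each not a Collar holder, so the next rule applies.
Among Okafor, Moreau, Halvorsen and Delgado, by date of appointment to the Order (earlier first): Okafor (2002-11-23) before Moreau (2005-06-22) before Halvorsen (2005-10-21) before Delgado (2007-09-10).
Order: Romero, Abara, Okafor, Moreau, Halvorsen, Delgado, Ivanova.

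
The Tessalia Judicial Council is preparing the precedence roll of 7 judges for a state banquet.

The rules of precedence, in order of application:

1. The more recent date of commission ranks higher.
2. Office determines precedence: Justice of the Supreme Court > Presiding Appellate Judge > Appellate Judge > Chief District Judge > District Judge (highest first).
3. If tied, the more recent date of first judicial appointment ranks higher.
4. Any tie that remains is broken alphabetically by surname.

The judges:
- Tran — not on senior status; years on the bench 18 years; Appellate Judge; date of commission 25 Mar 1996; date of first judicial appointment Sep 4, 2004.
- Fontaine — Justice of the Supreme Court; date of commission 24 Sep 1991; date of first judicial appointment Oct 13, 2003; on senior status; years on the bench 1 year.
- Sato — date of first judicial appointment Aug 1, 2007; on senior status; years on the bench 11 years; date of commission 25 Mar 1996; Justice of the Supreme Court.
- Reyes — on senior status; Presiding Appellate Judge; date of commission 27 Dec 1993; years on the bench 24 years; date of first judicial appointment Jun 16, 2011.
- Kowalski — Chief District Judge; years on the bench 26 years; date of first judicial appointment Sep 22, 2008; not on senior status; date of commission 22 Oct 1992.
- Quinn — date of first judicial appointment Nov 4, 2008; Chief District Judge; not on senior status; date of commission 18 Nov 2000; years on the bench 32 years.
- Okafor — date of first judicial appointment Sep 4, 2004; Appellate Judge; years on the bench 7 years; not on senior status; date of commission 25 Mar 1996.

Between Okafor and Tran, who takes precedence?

By date of commission (later first): Quinn (18 Nov 2000); then Sato, Okafor and Tran (each 25 Mar 1996); then Reyes (27 Dec 1993); then Kowalski (22 Oct 1992); then Fontaine (24 Sep 1991).
Among Sato, Okafor and Tran, by office: Sato (Justice of the Supreme Court) before Okafor and Tran (Appellate Judge).
Okafor and Tran both have date of first judicial appointment Sep 4, 2004, so the next rule applies.
Among Okafor and Tran, alphabetically by surname: Okafor before Tran.
So Okafor takes precedence.

Okafor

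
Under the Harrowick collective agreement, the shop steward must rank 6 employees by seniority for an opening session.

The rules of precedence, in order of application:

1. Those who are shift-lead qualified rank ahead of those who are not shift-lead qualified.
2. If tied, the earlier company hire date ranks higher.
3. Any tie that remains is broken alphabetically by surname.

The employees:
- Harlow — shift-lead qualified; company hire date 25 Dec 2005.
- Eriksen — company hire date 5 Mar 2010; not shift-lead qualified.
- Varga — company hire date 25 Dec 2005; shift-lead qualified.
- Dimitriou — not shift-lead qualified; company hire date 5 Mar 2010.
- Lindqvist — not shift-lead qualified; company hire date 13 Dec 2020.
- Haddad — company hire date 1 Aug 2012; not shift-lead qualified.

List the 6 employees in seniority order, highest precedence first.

Harlow, Varga, Dimitriou, Eriksen, Haddad, Lindqvist

By the first rule: Harlow and Varga (both shift-lead qualified); then Dimitriou, Eriksen, Haddad and Lindqvist (each not shift-lead qualified).
Harlow and Varga both have company hire date 25 Dec 2005, so the next rule applies.
Among Harlow and Varga, alphabetically by surname: Harlow before Varga.
Among Dimitriou, Eriksen, Haddad and Lindqvist, by company hire date (earlier first): Dimitriou and Eriksen (5 Mar 2010) before Haddad (1 Aug 2012) before Lindqvist (13 Dec 2020).
Among Dimitriou and Eriksen, alphabetically by surname: Dimitriou before Eriksen.
Full order: Harlow, Varga, Dimitriou, Eriksen, Haddad, Lindqvist.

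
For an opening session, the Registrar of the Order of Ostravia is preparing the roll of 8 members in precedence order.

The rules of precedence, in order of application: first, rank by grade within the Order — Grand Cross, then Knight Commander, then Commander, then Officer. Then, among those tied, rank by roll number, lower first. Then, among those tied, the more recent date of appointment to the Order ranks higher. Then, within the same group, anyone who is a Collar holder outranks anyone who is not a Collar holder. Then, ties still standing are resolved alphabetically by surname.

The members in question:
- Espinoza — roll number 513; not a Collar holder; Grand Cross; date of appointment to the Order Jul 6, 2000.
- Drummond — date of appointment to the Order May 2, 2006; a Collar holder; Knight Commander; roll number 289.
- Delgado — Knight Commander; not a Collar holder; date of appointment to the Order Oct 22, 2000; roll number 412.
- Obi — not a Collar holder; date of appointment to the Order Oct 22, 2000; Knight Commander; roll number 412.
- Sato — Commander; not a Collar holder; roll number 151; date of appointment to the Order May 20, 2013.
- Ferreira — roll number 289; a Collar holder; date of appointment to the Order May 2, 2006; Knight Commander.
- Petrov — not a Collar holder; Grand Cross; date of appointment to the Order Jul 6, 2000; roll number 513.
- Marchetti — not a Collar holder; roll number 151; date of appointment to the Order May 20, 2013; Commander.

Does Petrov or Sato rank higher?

By grade within the Order: Espinoza and Petrov (Grand Cross); then Drummond, Ferreira, Delgado and Obi (Knight Commander); then Marchetti and Sato (Commander).
Espinoza and Petrov both have roll number 513, so the next rule applies.
Espinoza and Petrov both have date of appointment to the Order Jul 6, 2000, so the next rule applies.
Espinoza and Petrov are each not a Collar holder, so the next rule applies.
Among Espinoza and Petrov, alphabetically by surname: Espinoza before Petrov.
Among Drummond, Ferreira, Delgado and Obi, by roll number (lower first): Drummond and Ferreira (289) before Delgado and Obi (412).
Drummond and Ferreira both have date of appointment to the Order May 2, 2006, so the next rule applies.
Drummond and Ferreira are each a Collar holder, so the next rule applies.
Among Drummond and Ferreira, alphabetically by surname: Drummond before Ferreira.
Delgado and Obi both have date of appointment to the Order Oct 22, 2000, so the next rule applies.
Delgado and Obi are each not a Collar holder, so the next rule applies.
Among Delgado and Obi, alphabetically by surname: Delgado before Obi.
Marchetti and Sato both have roll number 151, so the next rule applies.
Marchetti and Sato both have date of appointment to the Order May 20, 2013, so the next rule applies.
Marchetti and Sato are each not a Collar holder, so the next rule applies.
Among Marchetti and Sato, alphabetically by surname: Marchetti before Sato.
So Petrov takes precedence.

Petrov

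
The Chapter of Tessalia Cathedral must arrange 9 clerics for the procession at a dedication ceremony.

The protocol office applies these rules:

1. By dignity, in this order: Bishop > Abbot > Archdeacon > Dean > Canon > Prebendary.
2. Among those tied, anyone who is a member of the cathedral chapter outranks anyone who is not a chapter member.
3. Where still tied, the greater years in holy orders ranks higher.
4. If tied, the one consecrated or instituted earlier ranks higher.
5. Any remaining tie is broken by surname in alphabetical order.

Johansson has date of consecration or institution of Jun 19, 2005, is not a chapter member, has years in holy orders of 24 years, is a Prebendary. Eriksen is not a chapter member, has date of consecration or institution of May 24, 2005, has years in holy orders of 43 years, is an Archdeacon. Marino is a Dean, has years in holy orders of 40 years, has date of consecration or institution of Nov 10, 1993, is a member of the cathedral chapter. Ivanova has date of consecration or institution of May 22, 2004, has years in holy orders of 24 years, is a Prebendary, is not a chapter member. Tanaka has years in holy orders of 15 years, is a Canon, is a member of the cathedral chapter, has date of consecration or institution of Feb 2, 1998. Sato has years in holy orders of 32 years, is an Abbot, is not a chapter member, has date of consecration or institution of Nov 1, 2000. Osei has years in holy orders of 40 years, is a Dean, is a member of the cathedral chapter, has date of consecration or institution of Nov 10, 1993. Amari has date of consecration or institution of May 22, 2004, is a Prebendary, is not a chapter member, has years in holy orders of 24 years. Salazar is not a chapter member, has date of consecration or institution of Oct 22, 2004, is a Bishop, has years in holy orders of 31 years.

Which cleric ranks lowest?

By dignity: Salazar (Bishop); then Sato (Abbot); then Eriksen (Archdeacon); then Marino and Osei (Dean); then Tanaka (Canon); then Amari, Ivanova and Johansson (Prebendary).
Marino and Osei are each a member of the cathedral chapter, so the next rule applies.
Marino and Osei both have years in holy orders 40 years, so the next rule applies.
Marino and Osei both have date of consecration or institution Nov 10, 1993, so the next rule applies.
Among Marino and Osei, alphabetically by surname: Marino before Osei.
Amari, Ivanova and Johansson are each not a chapter member, so the next rule applies.
Amari, Ivanova and Johansson all have years in holy orders 24 years, so the next rule applies.
Among Amari, Ivanova and Johansson, by date of consecration or institution (earlier first): Amari and Ivanova (May 22, 2004) before Johansson (Jun 19, 2005).
Among Amari and Ivanova, alphabetically by surname: Amari before Ivanova.
Order: Salazar, Sato, Eriksen, Marino, Osei, Tanaka, Amari, Ivanova, Johansson.

Johansson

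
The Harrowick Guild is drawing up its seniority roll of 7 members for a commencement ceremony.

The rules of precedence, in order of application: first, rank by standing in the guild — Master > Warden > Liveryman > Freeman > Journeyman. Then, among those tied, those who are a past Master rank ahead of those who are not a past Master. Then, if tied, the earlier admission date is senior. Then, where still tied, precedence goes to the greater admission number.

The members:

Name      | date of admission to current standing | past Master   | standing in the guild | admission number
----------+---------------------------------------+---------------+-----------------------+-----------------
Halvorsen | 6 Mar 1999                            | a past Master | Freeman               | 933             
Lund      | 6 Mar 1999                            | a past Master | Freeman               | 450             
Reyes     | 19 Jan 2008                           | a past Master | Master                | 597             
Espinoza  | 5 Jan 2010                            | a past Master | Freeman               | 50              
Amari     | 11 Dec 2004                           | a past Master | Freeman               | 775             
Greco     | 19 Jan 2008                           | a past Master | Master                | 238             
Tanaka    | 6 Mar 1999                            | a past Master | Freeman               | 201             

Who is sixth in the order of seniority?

By standing in the guild: Reyes and Greco (Master); then Halvorsen, Lund, Tanaka, Amari and Espinoza (Freeman).
Reyes and Greco are each a past Master, so the next rule applies.
Reyes and Greco both have date of admission to current standing 19 Jan 2008, so the next rule applies.
Among Reyes and Greco, by admission number (higher first): Reyes (597) before Greco (238).
Halvorsen, Lund, Tanaka, Amari and Espinoza are each a past Master, so the next rule applies.
Among Halvorsen, Lund, Tanaka, Amari and Espinoza, by date of admission to current standing (earlier first): Halvorsen, Lund and Tanaka (6 Mar 1999) before Amari (11 Dec 2004) before Espinoza (5 Jan 2010).
Among Halvorsen, Lund and Tanaka, by admission number (higher first): Halvorsen (933) before Lund (450) before Tanaka (201).
Order: Reyes, Greco, Halvorsen, Lund, Tanaka, Amari, Espinoza.

Amari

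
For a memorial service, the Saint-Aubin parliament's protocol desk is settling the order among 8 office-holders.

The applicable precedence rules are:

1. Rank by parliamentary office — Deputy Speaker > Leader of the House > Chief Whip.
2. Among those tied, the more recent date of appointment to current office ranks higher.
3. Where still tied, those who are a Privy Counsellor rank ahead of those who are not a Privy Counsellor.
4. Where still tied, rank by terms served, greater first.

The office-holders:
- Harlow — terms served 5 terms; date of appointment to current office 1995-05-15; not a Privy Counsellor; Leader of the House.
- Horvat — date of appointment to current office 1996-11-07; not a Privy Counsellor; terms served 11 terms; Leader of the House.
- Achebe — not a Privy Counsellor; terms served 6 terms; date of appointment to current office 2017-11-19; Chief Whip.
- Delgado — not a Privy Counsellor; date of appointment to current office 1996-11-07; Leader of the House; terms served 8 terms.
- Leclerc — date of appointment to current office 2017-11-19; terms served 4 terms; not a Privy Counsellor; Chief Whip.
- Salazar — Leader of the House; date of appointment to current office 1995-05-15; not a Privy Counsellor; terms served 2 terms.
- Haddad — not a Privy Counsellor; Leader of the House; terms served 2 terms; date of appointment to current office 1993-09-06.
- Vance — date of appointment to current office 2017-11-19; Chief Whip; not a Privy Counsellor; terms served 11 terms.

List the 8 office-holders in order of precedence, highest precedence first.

By parliamentary office: Horvat, Delgado, Harlow, Salazar and Haddad (Leader of the House); then Vance, Achebe and Leclerc (Chief Whip).
Among Horvat, Delgado, Harlow, Salazar and Haddad, by date of appointment to current office (later first): Horvat and Delgado (1996-11-07) before Harlow and Salazar (1995-05-15) before Haddad (1993-09-06).
Horvat and Delgado are each not a Privy Counsellor, so the next rule applies.
Among Horvat and Delgado, by terms served (higher first): Horvat (11 terms) before Delgado (8 terms).
Harlow and Salazar are each not a Privy Counsellor, so the next rule applies.
Among Harlow and Salazar, by terms served (higher first): Harlow (5 terms) before Salazar (2 terms).
Vance, Achebe and Leclerc all have date of appointment to current office 2017-11-19, so the next rule applies.
Vance, Achebe and Leclerc are each not a Privy Counsellor, so the next rule applies.
Among Vance, Achebe and Leclerc, by terms served (higher first): Vance (11 terms) before Achebe (6 terms) before Leclerc (4 terms).
Full order: Horvat, Delgado, Harlow, Salazar, Haddad, Vance, Achebe, Leclerc.

Horvat, Delgado, Harlow, Salazar, Haddad, Vance, Achebe, Leclerc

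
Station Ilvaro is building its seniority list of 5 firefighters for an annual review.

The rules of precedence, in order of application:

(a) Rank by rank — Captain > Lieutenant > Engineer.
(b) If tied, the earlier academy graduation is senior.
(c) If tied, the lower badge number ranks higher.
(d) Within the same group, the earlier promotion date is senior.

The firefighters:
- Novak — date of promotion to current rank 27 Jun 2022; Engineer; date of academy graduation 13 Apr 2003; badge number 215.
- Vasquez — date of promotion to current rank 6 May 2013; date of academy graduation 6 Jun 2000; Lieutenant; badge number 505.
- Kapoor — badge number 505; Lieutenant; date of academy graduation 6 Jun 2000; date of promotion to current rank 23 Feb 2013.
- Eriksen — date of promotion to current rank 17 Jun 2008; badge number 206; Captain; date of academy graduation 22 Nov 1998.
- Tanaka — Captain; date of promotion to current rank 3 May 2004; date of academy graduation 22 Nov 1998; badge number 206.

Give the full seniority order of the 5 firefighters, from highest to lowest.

Tanaka, Eriksen, Kapoor, Vasquez, Novak

By rank: Tanaka and Eriksen (Captain); then Kapoor and Vasquez (Lieutenant); then Novak (Engineer).
Tanaka and Eriksen both have date of academy graduation 22 Nov 1998, so the next rule applies.
Tanaka and Eriksen both have badge number 206, so the next rule applies.
Among Tanaka and Eriksen, by date of promotion to current rank (earlier first): Tanaka (3 May 2004) before Eriksen (17 Jun 2008).
Kapoor and Vasquez both have date of academy graduation 6 Jun 2000, so the next rule applies.
Kapoor and Vasquez both have badge number 505, so the next rule applies.
Among Kapoor and Vasquez, by date of promotion to current rank (earlier first): Kapoor (23 Feb 2013) before Vasquez (6 May 2013).
Full order: Tanaka, Eriksen, Kapoor, Vasquez, Novak.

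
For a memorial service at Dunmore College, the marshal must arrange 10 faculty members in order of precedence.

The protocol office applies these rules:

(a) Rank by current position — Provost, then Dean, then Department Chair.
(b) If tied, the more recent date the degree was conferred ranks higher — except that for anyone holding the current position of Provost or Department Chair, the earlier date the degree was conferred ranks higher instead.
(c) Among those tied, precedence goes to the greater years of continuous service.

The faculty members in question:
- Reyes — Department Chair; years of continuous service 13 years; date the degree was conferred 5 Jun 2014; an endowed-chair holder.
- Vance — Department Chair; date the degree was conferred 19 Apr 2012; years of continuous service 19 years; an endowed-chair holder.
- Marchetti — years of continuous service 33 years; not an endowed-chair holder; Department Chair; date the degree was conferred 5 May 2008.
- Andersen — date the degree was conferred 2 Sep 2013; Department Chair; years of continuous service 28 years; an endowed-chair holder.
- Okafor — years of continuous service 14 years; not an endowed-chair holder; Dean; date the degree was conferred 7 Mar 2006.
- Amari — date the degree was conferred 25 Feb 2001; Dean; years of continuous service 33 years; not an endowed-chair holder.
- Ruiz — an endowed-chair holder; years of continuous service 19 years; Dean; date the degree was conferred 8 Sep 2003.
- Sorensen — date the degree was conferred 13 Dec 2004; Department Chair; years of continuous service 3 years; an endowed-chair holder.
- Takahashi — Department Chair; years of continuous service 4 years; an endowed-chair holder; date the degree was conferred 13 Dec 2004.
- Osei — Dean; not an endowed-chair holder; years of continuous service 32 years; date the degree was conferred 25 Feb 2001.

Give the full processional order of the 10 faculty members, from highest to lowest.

By current position: Okafor, Ruiz, Amari and Osei (Dean); then Takahashi, Sorensen, Marchetti, Vance, Andersen and Reyes (Department Chair).
Among Okafor, Ruiz, Amari and Osei, by date the degree was conferred (later first): Okafor (7 Mar 2006) before Ruiz (8 Sep 2003) before Amari and Osei (25 Feb 2001).
Among Amari and Osei, by years of continuous service (higher first): Amari (33 years) before Osei (32 years).
Among Takahashi, Sorensen, Marchetti, Vance, Andersen and Reyes, by date the degree was conferred (earlier first) (reversed rule for this group): Takahashi and Sorensen (13 Dec 2004) before Marchetti (5 May 2008) before Vance (19 Apr 2012) before Andersen (2 Sep 2013) before Reyes (5 Jun 2014).
Among Takahashi and Sorensen, by years of continuous service (higher first): Takahashi (4 years) before Sorensen (3 years).
Full order: Okafor, Ruiz, Amari, Osei, Takahashi, Sorensen, Marchetti, Vance, Andersen, Reyes.

Okafor, Ruiz, Amari, Osei, Takahashi, Sorensen, Marchetti, Vance, Andersen, Reyes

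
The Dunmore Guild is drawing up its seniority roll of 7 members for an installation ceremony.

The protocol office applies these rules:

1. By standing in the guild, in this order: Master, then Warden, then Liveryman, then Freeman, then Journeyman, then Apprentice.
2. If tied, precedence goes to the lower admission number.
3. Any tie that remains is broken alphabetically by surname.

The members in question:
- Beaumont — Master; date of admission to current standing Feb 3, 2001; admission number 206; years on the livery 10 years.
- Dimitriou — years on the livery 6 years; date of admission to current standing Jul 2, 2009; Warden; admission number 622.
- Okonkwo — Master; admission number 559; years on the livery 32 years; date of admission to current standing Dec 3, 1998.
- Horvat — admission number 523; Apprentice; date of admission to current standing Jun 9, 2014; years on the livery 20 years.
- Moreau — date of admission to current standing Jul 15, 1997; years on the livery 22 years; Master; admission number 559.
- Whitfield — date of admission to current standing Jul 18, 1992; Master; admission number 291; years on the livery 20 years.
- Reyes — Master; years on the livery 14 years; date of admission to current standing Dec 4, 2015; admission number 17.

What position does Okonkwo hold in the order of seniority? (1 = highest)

By standing in the guild: Reyes, Beaumont, Whitfield, Moreau and Okonkwo (Master); then Dimitriou (Warden); then Horvat (Apprentice).
Among Reyes, Beaumont, Whitfield, Moreau and Okonkwo, by admission number (lower first): Reyes (17) before Beaumont (206) before Whitfield (291) before Moreau and Okonkwo (559).
Among Moreau and Okonkwo, alphabetically by surname: Moreau before Okonkwo.
Order: Reyes, Beaumont, Whitfield, Moreau, Okonkwo, Dimitriou, Horvat. So position 5.

5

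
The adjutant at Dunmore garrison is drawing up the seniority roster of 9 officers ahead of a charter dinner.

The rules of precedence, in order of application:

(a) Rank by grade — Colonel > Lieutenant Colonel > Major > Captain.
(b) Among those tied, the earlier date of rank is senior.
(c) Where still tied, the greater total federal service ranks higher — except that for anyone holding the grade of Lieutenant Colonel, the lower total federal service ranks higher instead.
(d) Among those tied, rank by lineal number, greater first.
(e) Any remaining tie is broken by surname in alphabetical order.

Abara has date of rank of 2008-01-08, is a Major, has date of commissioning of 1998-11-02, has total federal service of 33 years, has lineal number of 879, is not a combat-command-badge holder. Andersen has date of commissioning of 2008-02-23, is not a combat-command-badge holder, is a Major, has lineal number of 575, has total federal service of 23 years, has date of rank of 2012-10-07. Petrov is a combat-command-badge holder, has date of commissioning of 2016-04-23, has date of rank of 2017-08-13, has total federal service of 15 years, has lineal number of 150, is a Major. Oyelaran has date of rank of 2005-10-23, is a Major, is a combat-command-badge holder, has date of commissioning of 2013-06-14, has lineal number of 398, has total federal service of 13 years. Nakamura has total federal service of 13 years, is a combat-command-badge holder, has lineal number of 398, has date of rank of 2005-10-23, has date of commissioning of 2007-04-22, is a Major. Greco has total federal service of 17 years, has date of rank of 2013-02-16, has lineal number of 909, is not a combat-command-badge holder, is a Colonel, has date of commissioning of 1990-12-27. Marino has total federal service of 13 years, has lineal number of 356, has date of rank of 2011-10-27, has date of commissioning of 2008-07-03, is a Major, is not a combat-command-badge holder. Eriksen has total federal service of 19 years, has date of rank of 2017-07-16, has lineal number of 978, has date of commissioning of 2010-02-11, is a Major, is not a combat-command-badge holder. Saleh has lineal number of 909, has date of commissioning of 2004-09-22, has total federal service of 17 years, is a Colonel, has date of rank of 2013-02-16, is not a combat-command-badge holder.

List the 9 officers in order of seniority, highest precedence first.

By grade: Greco and Saleh (Colonel); then Nakamura, Oyelaran, Abara, Marino, Andersen, Eriksen and Petrov (Major).
Greco and Saleh both have date of rank 2013-02-16, so the next rule applies.
Greco and Saleh both have total federal service 17 years, so the next rule applies.
Greco and Saleh both have lineal number 909, so the next rule applies.
Among Greco and Saleh, alphabetically by surname: Greco before Saleh.
Among Nakamura, Oyelaran, Abara, Marino, Andersen, Eriksen and Petrov, by date of rank (earlier first): Nakamura and Oyelaran (2005-10-23) before Abara (2008-01-08) before Marino (2011-10-27) before Andersen (2012-10-07) before Eriksen (2017-07-16) before Petrov (2017-08-13).
Nakamura and Oyelaran both have total federal service 13 years, so the next rule applies.
Nakamura and Oyelaran both have lineal number 398, so the next rule applies.
Among Nakamura and Oyelaran, alphabetically by surname: Nakamura before Oyelaran.
Full order: Greco, Saleh, Nakamura, Oyelaran, Abara, Marino, Andersen, Eriksen, Petrov.

Greco, Saleh, Nakamura, Oyelaran, Abara, Marino, Andersen, Eriksen, Petrov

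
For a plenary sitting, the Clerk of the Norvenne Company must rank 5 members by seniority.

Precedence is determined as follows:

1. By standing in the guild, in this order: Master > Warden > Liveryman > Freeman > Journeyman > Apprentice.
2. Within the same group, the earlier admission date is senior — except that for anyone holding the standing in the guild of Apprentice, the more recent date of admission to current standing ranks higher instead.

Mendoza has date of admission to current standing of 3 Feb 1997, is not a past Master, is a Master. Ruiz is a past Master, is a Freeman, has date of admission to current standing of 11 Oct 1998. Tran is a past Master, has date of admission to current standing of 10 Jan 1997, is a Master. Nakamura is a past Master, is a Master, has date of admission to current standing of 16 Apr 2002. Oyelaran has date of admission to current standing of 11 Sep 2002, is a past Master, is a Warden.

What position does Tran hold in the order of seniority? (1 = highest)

1

By standing in the guild: Tran, Mendoza and Nakamura (Master); then Oyelaran (Warden); then Ruiz (Freeman).
Among Tran, Mendoza and Nakamura, by date of admission to current standing (earlier first): Tran (10 Jan 1997) before Mendoza (3 Feb 1997) before Nakamura (16 Apr 2002).
Order: Tran, Mendoza, Nakamura, Oyelaran, Ruiz. So position 1.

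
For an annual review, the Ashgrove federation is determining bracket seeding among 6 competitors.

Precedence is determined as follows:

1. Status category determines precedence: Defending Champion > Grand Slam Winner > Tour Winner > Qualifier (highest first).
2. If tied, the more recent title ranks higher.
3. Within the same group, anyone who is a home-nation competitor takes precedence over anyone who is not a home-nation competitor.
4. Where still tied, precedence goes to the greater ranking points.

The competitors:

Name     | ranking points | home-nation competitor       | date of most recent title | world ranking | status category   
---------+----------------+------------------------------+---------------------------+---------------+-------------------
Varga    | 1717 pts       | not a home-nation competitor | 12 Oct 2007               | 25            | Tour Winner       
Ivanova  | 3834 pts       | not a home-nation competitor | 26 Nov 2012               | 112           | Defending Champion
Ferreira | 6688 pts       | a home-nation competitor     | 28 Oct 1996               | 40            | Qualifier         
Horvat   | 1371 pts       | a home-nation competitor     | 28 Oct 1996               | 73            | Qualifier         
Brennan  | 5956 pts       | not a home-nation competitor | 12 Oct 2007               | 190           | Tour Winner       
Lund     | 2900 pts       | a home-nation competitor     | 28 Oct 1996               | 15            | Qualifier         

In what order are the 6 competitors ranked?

Ivanova, Brennan, Varga, Ferreira, Lund, Horvat

By status category: Ivanova (Defending Champion); then Brennan and Varga (Tour Winner); then Ferreira, Lund and Horvat (Qualifier).
Brennan and Varga both have date of most recent title 12 Oct 2007, so the next rule applies.
Brennan and Varga are each not a home-nation competitor, so the next rule applies.
Among Brennan and Varga, by ranking points (higher first): Brennan (5956 pts) before Varga (1717 pts).
Ferreira, Lund and Horvat all have date of most recent title 28 Oct 1996, so the next rule applies.
Ferreira, Lund and Horvat are each a home-nation competitor, so the next rule applies.
Among Ferreira, Lund and Horvat, by ranking points (higher first): Ferreira (6688 pts) before Lund (2900 pts) before Horvat (1371 pts).
Full order: Ivanova, Brennan, Varga, Ferreira, Lund, Horvat.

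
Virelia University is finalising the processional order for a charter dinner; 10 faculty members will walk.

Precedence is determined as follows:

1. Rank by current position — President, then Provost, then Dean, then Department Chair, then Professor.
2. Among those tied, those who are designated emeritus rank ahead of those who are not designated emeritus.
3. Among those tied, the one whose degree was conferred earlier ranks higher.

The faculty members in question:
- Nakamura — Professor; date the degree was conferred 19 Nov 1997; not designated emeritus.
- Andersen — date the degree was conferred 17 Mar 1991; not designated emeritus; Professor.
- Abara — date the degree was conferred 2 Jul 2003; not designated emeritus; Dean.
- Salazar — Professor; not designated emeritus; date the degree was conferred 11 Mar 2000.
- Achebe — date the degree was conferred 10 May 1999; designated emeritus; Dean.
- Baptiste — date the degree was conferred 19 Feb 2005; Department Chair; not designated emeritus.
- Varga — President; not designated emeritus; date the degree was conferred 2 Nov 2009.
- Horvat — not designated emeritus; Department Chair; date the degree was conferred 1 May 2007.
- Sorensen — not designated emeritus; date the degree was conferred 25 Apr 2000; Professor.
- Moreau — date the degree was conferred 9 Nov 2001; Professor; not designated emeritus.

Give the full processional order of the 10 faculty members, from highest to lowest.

By current position: Varga (President); then Achebe and Abara (Dean); then Baptiste and Horvat (Department Chair); then Andersen, Nakamura, Salazar, Sorensen and Moreau (Professor).
Among Achebe and Abara, designated emeritus before not designated emeritus: Achebe (designated emeritus) before Abara (not designated emeritus).
Baptiste and Horvat are each not designated emeritus, so the next rule applies.
Among Baptiste and Horvat, by date the degree was conferred (earlier first): Baptiste (19 Feb 2005) before Horvat (1 May 2007).
Andersen, Nakamura, Salazar, Sorensen and Moreau are each not designated emeritus, so the next rule applies.
Among Andersen, Nakamura, Salazar, Sorensen and Moreau, by date the degree was conferred (earlier first): Andersen (17 Mar 1991) before Nakamura (19 Nov 1997) before Salazar (11 Mar 2000) before Sorensen (25 Apr 2000) before Moreau (9 Nov 2001).
Full order: Varga, Achebe, Abara, Baptiste, Horvat, Andersen, Nakamura, Salazar, Sorensen, Moreau.

Varga, Achebe, Abara, Baptiste, Horvat, Andersen, Nakamura, Salazar, Sorensen, Moreau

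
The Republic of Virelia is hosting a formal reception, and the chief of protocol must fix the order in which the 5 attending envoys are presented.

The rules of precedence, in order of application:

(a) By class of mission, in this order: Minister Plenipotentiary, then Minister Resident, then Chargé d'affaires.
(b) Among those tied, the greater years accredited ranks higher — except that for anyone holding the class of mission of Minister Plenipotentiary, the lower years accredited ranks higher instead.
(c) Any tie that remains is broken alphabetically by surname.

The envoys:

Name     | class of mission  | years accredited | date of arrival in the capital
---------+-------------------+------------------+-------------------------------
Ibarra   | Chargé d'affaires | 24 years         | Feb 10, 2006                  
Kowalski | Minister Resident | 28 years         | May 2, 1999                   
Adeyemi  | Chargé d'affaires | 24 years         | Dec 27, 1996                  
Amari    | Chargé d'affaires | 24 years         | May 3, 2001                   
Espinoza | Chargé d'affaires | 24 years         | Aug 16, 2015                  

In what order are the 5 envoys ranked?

Kowalski, Adeyemi, Amari, Espinoza, Ibarra

By class of mission: Kowalski (Minister Resident); then Adeyemi, Amari, Espinoza and Ibarra (Chargé d'affaires).
Adeyemi, Amari, Espinoza and Ibarra all have years accredited 24 years, so the next rule applies.
Among Adeyemi, Amari, Espinoza and Ibarra, alphabetically by surname: Adeyemi before Amari before Espinoza before Ibarra.
Full order: Kowalski, Adeyemi, Amari, Espinoza, Ibarra.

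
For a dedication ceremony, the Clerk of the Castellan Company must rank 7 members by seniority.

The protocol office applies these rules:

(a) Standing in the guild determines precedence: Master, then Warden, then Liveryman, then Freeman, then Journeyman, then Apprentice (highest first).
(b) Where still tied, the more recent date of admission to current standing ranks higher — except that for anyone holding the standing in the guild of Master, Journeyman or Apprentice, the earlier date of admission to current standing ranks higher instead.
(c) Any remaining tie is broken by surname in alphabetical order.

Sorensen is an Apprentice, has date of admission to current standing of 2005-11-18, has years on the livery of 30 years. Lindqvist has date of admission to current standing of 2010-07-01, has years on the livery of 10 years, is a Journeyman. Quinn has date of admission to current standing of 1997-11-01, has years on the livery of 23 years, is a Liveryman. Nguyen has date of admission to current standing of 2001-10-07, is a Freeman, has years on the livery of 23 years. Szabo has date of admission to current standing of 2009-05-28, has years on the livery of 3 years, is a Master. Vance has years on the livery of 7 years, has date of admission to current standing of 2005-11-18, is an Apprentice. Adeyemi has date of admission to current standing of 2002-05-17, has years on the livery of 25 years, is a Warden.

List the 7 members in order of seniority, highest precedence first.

Szabo, Adeyemi, Quinn, Nguyen, Lindqvist, Sorensen, Vance

By standing in the guild: Szabo (Master); then Adeyemi (Warden); then Quinn (Liveryman); then Nguyen (Freeman); then Lindqvist (Journeyman); then Sorensen and Vance (Apprentice).
Sorensen and Vance both have date of admission to current standing 2005-11-18, so the next rule applies.
Among Sorensen and Vance, alphabetically by surname: Sorensen before Vance.
Full order: Szabo, Adeyemi, Quinn, Nguyen, Lindqvist, Sorensen, Vance.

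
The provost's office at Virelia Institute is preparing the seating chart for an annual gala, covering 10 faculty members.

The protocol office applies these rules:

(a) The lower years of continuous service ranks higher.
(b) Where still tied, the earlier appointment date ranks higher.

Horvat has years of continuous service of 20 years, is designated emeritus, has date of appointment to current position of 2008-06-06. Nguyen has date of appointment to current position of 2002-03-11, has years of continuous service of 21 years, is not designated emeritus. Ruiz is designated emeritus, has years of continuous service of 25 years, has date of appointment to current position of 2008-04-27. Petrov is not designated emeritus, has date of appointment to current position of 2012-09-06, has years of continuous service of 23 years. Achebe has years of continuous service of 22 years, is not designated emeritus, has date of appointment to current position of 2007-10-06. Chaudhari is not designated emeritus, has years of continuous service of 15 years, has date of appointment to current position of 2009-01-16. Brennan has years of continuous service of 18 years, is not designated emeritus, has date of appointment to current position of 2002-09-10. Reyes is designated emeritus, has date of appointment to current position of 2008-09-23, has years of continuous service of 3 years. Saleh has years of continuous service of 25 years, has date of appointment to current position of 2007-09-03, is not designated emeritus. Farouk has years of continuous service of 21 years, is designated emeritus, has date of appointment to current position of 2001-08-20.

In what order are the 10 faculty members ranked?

By years of continuous service (lower first): Reyes (3 years); then Chaudhari (15 years); then Brennan (18 years); then Horvat (20 years); then Farouk and Nguyen (both 21 years); then Achebe (22 years); then Petrov (23 years); then Saleh and Ruiz (both 25 years).
Among Farouk and Nguyen, by date of appointment to current position (earlier first): Farouk (2001-08-20) before Nguyen (2002-03-11).
Among Saleh and Ruiz, by date of appointment to current position (earlier first): Saleh (2007-09-03) before Ruiz (2008-04-27).
Full order: Reyes, Chaudhari, Brennan, Horvat, Farouk, Nguyen, Achebe, Petrov, Saleh, Ruiz.

Reyes, Chaudhari, Brennan, Horvat, Farouk, Nguyen, Achebe, Petrov, Saleh, Ruiz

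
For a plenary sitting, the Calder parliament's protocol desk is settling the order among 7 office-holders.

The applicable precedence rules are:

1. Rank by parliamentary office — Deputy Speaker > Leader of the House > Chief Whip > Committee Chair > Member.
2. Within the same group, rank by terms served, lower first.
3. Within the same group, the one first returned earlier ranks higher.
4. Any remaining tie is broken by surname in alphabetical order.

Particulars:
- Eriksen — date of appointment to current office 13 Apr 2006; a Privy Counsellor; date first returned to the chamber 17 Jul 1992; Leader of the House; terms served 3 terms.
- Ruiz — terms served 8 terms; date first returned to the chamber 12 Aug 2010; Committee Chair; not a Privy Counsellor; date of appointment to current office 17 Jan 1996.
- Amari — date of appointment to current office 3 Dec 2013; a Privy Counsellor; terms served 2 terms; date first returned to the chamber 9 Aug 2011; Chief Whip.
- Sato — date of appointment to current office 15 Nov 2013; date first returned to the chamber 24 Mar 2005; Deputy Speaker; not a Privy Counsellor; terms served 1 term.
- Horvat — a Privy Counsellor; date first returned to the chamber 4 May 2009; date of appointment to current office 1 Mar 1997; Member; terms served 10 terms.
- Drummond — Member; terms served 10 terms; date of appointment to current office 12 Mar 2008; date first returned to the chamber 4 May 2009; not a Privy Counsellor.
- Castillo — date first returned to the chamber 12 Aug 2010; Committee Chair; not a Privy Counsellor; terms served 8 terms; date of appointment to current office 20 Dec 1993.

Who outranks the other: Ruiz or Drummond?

Ruiz

By parliamentary office: Sato (Deputy Speaker); then Eriksen (Leader of the House); then Amari (Chief Whip); then Castillo and Ruiz (Committee Chair); then Drummond and Horvat (Member).
Castillo and Ruiz both have terms served 8 terms, so the next rule applies.
Castillo and Ruiz both have date first returned to the chamber 12 Aug 2010, so the next rule applies.
Among Castillo and Ruiz, alphabetically by surname: Castillo before Ruiz.
Drummond and Horvat both have terms served 10 terms, so the next rule applies.
Drummond and Horvat both have date first returned to the chamber 4 May 2009, so the next rule applies.
Among Drummond and Horvat, alphabetically by surname: Drummond before Horvat.
So Ruiz takes precedence.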